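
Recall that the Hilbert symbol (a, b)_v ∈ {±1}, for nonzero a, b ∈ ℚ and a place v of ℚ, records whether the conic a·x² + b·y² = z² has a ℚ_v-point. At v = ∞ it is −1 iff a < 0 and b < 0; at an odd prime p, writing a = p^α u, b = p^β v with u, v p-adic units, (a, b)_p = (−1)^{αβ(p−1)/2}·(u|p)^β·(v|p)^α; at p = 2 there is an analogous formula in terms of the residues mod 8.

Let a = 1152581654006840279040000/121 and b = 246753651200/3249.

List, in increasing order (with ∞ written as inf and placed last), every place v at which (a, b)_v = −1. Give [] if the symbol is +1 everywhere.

Mod squares: a ≡ 436504614, b ≡ 16058. Check v ∈ {∞, 2, 3, 5, 7, 11, 13, 17, 19, 31, 37, 41}.
v=19: a=19^0·(≡9), b=19^-2·(≡12) mod 19; (9|19)=+1, (12|19)=-1; (−1)^{0·-2·9}·(+1)^-2·(-1)^0 = +1.
v=13: a=13^1·(≡11), b=13^0·(≡9) mod 13; (11|13)=-1, (9|13)=+1; (−1)^{1·0·6}·(-1)^0·(+1)^1 = +1.
v=7: a=7^3·(≡6), b=7^5·(≡3) mod 7; (6|7)=-1, (3|7)=-1; (−1)^{3·5·3}·(-1)^5·(-1)^3 = -1.
v=2: v_2(a)=17, v_2(b)=9; units ≡ 3, 5 (mod 8); ε·ε+αω+βω = 1·0+17·1+9·1 ≡ 0  ⇒  (a,b)_2 = +1.
v=11: a=11^-2·(≡6), b=11^0·(≡3) mod 11; (6|11)=-1, (3|11)=+1; (−1)^{-2·0·5}·(-1)^0·(+1)^-2 = +1.
v=17: a=17^1·(≡10), b=17^0·(≡7) mod 17; (10|17)=-1, (7|17)=-1; (−1)^{1·0·8}·(-1)^0·(-1)^1 = -1.
v=41: a=41^1·(≡40), b=41^0·(≡27) mod 41; (40|41)=+1, (27|41)=-1; (−1)^{1·0·20}·(+1)^0·(-1)^1 = -1.
v=∞: 436504614 > 0 and 16058 > 0  ⇒  (a,b)_∞ = +1.
v=3: a=3^1·(≡2), b=3^-2·(≡2) mod 3; (2|3)=-1, (2|3)=-1; (−1)^{1·-2·1}·(-1)^-2·(-1)^1 = -1.
v=37: a=37^3·(≡4), b=37^1·(≡11) mod 37; (4|37)=+1, (11|37)=+1; (−1)^{3·1·18}·(+1)^1·(+1)^3 = +1.
v=5: a=5^4·(≡4), b=5^2·(≡2) mod 5; (4|5)=+1, (2|5)=-1; (−1)^{4·2·2}·(+1)^2·(-1)^4 = +1.
v=31: a=31^3·(≡19), b=31^1·(≡15) mod 31; (19|31)=+1, (15|31)=-1; (−1)^{3·1·15}·(+1)^1·(-1)^3 = +1.
Ram(436504614, 16058) = {3, 7, 17, 41}; no ℚ_3-point on the conic.

[3, 7, 17, 41]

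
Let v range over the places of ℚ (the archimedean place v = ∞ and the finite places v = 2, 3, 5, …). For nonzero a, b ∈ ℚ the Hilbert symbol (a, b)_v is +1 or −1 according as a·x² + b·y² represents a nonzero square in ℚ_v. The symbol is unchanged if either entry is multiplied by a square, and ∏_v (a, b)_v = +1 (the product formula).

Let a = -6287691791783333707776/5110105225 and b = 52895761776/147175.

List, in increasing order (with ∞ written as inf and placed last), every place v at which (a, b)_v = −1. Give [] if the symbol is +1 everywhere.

[7, 13]

(a, b) ≡ (-39, 273) mod (ℚ^×)²; places V = {2, 3, 5, 7, 11, 13, 17, 29, 31, ∞}.
(a,b)_2: α=14, β=4; u≡1, v≡1 (mod 8); ε(u)ε(v)=0·0, αω(v)=14·0, βω(u)=4·0; sum ≡ 0  ⇒  +1.
(a,b)_13: α=5, u≡3; β=1, v≡8 (mod 13); (3|13)=+1, (8|13)=-1; sign (−1)^0·+1^1·-1^5 = -1.
(a,b)_∞: sgn(-39)=−, sgn(273)=+, so +1.
(a,b)_29: α=-4, u≡8; β=-2, v≡11 (mod 29); (8|29)=-1, (11|29)=-1; sign (−1)^0·-1^-2·-1^-4 = +1.
(a,b)_5: α=-2, u≡1; β=-2, v≡3 (mod 5); (1|5)=+1, (3|5)=-1; sign (−1)^0·+1^-2·-1^-2 = +1.
(a,b)_3: α=5, u≡2; β=7, v≡1 (mod 3); (2|3)=-1, (1|3)=+1; sign (−1)^1·-1^7·+1^5 = +1.
(a,b)_11: α=6, u≡3; β=2, v≡5 (mod 11); (3|11)=+1, (5|11)=+1; sign (−1)^0·+1^2·+1^6 = +1.
(a,b)_7: α=4, u≡6; β=-1, v≡1 (mod 7); (6|7)=-1, (1|7)=+1; sign (−1)^0·-1^-1·+1^4 = -1.
(a,b)_31: α=0, u≡3; β=2, v≡10 (mod 31); (3|31)=-1, (10|31)=+1; sign (−1)^0·-1^2·+1^0 = +1.
(a,b)_17: α=-2, u≡12; β=0, v≡13 (mod 17); (12|17)=-1, (13|17)=+1; sign (−1)^0·-1^0·+1^-2 = +1.
Ram(-39, 273) = {7, 13}; no ℚ_7-point on the conic.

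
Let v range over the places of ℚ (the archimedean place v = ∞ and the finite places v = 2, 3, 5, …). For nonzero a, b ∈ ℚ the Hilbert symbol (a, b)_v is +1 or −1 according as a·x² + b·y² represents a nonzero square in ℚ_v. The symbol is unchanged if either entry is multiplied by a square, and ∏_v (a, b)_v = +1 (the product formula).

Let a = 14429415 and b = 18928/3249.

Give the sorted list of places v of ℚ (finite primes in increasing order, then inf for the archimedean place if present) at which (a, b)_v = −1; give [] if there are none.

[2, 5, 11, 13]

(a, b) ≡ (15015, 7) mod (ℚ^×)²; places V = {2, 3, 5, 7, 11, 13, 19, 31, ∞}.
(a,b)_5: α=1, u≡3; β=0, v≡2 (mod 5); (3|5)=-1, (2|5)=-1; sign (−1)^0·-1^0·-1^1 = -1.
(a,b)_19: α=0, u≡17; β=-2, v≡11 (mod 19); (17|19)=+1, (11|19)=+1; sign (−1)^0·+1^-2·+1^0 = +1.
(a,b)_11: α=1, u≡4; β=0, v≡2 (mod 11); (4|11)=+1, (2|11)=-1; sign (−1)^0·+1^0·-1^1 = -1.
(a,b)_13: α=1, u≡2; β=2, v≡5 (mod 13); (2|13)=-1, (5|13)=-1; sign (−1)^0·-1^2·-1^1 = -1.
(a,b)_∞: sgn(15015)=+, sgn(7)=+, so +1.
(a,b)_7: α=1, u≡6; β=1, v≡2 (mod 7); (6|7)=-1, (2|7)=+1; sign (−1)^1·-1^1·+1^1 = +1.
(a,b)_2: α=0, β=4; u≡7, v≡7 (mod 8); ε(u)ε(v)=1·1, αω(v)=0·0, βω(u)=4·0; sum ≡ 1  ⇒  -1.
(a,b)_3: α=1, u≡1; β=-2, v≡1 (mod 3); (1|3)=+1, (1|3)=+1; sign (−1)^0·+1^-2·+1^1 = +1.
(a,b)_31: α=2, u≡11; β=0, v≡28 (mod 31); (11|31)=-1, (28|31)=+1; sign (−1)^0·-1^0·+1^2 = +1.
(15015, 7 / ℚ) ramifies at {2, 5, 11, 13}: a division algebra.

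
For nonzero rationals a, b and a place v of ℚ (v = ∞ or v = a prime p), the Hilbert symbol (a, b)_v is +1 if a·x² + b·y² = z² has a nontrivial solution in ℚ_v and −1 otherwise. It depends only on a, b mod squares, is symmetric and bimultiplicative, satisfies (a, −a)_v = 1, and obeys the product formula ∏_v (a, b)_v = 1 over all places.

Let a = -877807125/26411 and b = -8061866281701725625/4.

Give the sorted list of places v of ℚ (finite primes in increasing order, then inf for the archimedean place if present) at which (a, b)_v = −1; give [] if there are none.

[11, 17, 19, inf]

(a, b) ≡ (-3135, -969) mod (ℚ^×)²; places V = {2, 3, 5, 7, 11, 13, 17, 19, 23, ∞}.
(a,b)_11: α=-1, u≡1; β=4, v≡2 (mod 11); (1|11)=+1, (2|11)=-1; sign (−1)^0·+1^4·-1^-1 = -1.
(a,b)_23: α=0, u≡6; β=4, v≡19 (mod 23); (6|23)=+1, (19|23)=-1; sign (−1)^0·+1^4·-1^0 = +1.
(a,b)_3: α=7, u≡2; β=3, v≡1 (mod 3); (2|3)=-1, (1|3)=+1; sign (−1)^1·-1^3·+1^7 = +1.
(a,b)_∞: sgn(-3135)=−, sgn(-969)=−, so -1.
(a,b)_17: α=0, u≡3; β=1, v≡5 (mod 17); (3|17)=-1, (5|17)=-1; sign (−1)^0·-1^1·-1^0 = -1.
(a,b)_5: α=3, u≡3; β=4, v≡1 (mod 5); (3|5)=-1, (1|5)=+1; sign (−1)^0·-1^4·+1^3 = +1.
(a,b)_19: α=1, u≡6; β=3, v≡6 (mod 19); (6|19)=+1, (6|19)=+1; sign (−1)^1·+1^3·+1^1 = -1.
(a,b)_7: α=-4, u≡2; β=0, v≡2 (mod 7); (2|7)=+1, (2|7)=+1; sign (−1)^0·+1^0·+1^-4 = +1.
(a,b)_13: α=2, u≡8; β=0, v≡6 (mod 13); (8|13)=-1, (6|13)=-1; sign (−1)^0·-1^0·-1^2 = +1.
(a,b)_2: α=0, β=-2; u≡1, v≡7 (mod 8); ε(u)ε(v)=0·1, αω(v)=0·0, βω(u)=-2·0; sum ≡ 0  ⇒  +1.
|Ram(-3135, -969)| = 4, even; anisotropic at {11, 17, 19, ∞}.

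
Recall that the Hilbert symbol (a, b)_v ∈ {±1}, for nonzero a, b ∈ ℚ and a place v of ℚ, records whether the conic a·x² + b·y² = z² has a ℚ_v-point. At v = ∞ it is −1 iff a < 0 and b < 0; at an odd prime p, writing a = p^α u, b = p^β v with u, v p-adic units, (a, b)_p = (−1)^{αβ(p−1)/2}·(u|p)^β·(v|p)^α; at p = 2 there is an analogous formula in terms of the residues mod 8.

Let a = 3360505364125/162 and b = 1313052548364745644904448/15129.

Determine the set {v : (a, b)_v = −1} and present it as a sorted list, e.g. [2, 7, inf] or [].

[5, 19]

(a, b) ≡ (170, 29393) mod (ℚ^×)²; places V = {2, 3, 5, 7, 11, 13, 17, 19, 23, 41, ∞}.
(a,b)_2: α=-1, β=12; u≡5, v≡1 (mod 8); ε(u)ε(v)=0·0, αω(v)=-1·0, βω(u)=12·1; sum ≡ 0  ⇒  +1.
(a,b)_3: α=-4, u≡2; β=-2, v≡2 (mod 3); (2|3)=-1, (2|3)=-1; sign (−1)^0·-1^-2·-1^-4 = +1.
(a,b)_23: α=2, u≡6; β=0, v≡7 (mod 23); (6|23)=+1, (7|23)=-1; sign (−1)^0·+1^0·-1^2 = +1.
(a,b)_7: α=2, u≡1; β=3, v≡6 (mod 7); (1|7)=+1, (6|7)=-1; sign (−1)^0·+1^3·-1^2 = +1.
(a,b)_5: α=3, u≡4; β=0, v≡2 (mod 5); (4|5)=+1, (2|5)=-1; sign (−1)^0·+1^0·-1^3 = -1.
(a,b)_17: α=1, u≡5; β=5, v≡3 (mod 17); (5|17)=-1, (3|17)=-1; sign (−1)^0·-1^5·-1^1 = +1.
(a,b)_13: α=2, u≡3; β=3, v≡1 (mod 13); (3|13)=+1, (1|13)=+1; sign (−1)^0·+1^3·+1^2 = +1.
(a,b)_∞: sgn(170)=+, sgn(29393)=+, so +1.
(a,b)_11: α=0, u≡1; β=2, v≡5 (mod 11); (1|11)=+1, (5|11)=+1; sign (−1)^0·+1^2·+1^0 = +1.
(a,b)_41: α=0, u≡11; β=-2, v≡31 (mod 41); (11|41)=-1, (31|41)=+1; sign (−1)^0·-1^-2·+1^0 = +1.
(a,b)_19: α=2, u≡3; β=5, v≡3 (mod 19); (3|19)=-1, (3|19)=-1; sign (−1)^0·-1^5·-1^2 = -1.
|Ram(170, 29393)| = 2, even; anisotropic at {5, 19}.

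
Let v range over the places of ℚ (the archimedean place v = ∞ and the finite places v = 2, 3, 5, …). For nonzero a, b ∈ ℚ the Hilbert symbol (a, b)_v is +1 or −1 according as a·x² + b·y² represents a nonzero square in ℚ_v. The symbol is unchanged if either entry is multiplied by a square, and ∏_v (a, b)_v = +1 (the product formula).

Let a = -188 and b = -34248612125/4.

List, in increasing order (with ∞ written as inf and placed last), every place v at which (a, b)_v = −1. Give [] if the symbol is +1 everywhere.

Mod squares: a ≡ -47, b ≡ -620165. Check v ∈ {∞, 2, 5, 7, 13, 29, 47}.
v=13: a=13^0·(≡7), b=13^1·(≡11) mod 13; (7|13)=-1, (11|13)=-1; (−1)^{0·1·6}·(-1)^1·(-1)^0 = -1.
v=∞: -47 < 0 and -620165 < 0  ⇒  (a,b)_∞ = -1.
v=2: v_2(a)=2, v_2(b)=-2; units ≡ 1, 3 (mod 8); ε·ε+αω+βω = 0·1+2·1+-2·0 ≡ 0  ⇒  (a,b)_2 = +1.
v=7: a=7^0·(≡1), b=7^1·(≡2) mod 7; (1|7)=+1, (2|7)=+1; (−1)^{0·1·3}·(+1)^1·(+1)^0 = +1.
v=47: a=47^1·(≡43), b=47^3·(≡28) mod 47; (43|47)=-1, (28|47)=+1; (−1)^{1·3·23}·(-1)^3·(+1)^1 = +1.
v=29: a=29^0·(≡15), b=29^1·(≡2) mod 29; (15|29)=-1, (2|29)=-1; (−1)^{0·1·14}·(-1)^1·(-1)^0 = -1.
v=5: a=5^0·(≡2), b=5^3·(≡2) mod 5; (2|5)=-1, (2|5)=-1; (−1)^{0·3·2}·(-1)^3·(-1)^0 = -1.
(-47, -620165 / ℚ) ramifies at {5, 13, 29, ∞}: a division algebra.

[5, 13, 29, inf]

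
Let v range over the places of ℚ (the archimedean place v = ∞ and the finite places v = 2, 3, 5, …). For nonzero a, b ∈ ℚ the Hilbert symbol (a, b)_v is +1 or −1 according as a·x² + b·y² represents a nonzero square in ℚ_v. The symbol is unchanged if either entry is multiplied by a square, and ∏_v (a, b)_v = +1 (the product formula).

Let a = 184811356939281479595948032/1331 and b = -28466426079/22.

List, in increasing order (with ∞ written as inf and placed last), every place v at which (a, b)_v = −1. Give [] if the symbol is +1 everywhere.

Mod squares: a ≡ 328042, b ≡ -682. Check v ∈ {∞, 2, 3, 7, 11, 13, 31, 37}.
v=2: v_2(a)=11, v_2(b)=-1; units ≡ 5, 3 (mod 8); ε·ε+αω+βω = 0·1+11·1+-1·1 ≡ 0  ⇒  (a,b)_2 = +1.
v=37: a=37^5·(≡23), b=37^2·(≡27) mod 37; (23|37)=-1, (27|37)=+1; (−1)^{5·2·18}·(-1)^2·(+1)^5 = +1.
v=31: a=31^3·(≡27), b=31^1·(≡25) mod 31; (27|31)=-1, (25|31)=+1; (−1)^{3·1·15}·(-1)^1·(+1)^3 = +1.
v=3: a=3^0·(≡1), b=3^4·(≡2) mod 3; (1|3)=+1, (2|3)=-1; (−1)^{0·4·1}·(+1)^4·(-1)^0 = +1.
v=7: a=7^6·(≡2), b=7^2·(≡1) mod 7; (2|7)=+1, (1|7)=+1; (−1)^{6·2·3}·(+1)^2·(+1)^6 = +1.
v=13: a=13^5·(≡10), b=13^2·(≡7) mod 13; (10|13)=+1, (7|13)=-1; (−1)^{5·2·6}·(+1)^2·(-1)^5 = -1.
v=∞: 328042 > 0 and -682 < 0  ⇒  (a,b)_∞ = +1.
v=11: a=11^-3·(≡9), b=11^-1·(≡4) mod 11; (9|11)=+1, (4|11)=+1; (−1)^{-3·-1·5}·(+1)^-1·(+1)^-3 = -1.
|Ram(328042, -682)| = 2, even; anisotropic at {11, 13}.

[11, 13]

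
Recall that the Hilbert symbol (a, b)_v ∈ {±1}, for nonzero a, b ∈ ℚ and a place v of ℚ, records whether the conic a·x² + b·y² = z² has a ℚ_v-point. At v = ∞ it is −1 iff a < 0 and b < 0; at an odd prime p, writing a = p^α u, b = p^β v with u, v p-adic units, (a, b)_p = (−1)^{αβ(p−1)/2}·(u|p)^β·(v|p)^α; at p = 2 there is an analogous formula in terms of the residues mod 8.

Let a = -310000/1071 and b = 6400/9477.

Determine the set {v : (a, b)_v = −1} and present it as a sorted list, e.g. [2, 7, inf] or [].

[7, 31]

(a, b) ≡ (-3689, 13) mod (ℚ^×)²; places V = {2, 3, 5, 7, 13, 17, 31, ∞}.
(a,b)_13: α=0, u≡10; β=-1, v≡4 (mod 13); (10|13)=+1, (4|13)=+1; sign (−1)^0·+1^-1·+1^0 = +1.
(a,b)_7: α=-1, u≡5; β=0, v≡5 (mod 7); (5|7)=-1, (5|7)=-1; sign (−1)^0·-1^0·-1^-1 = -1.
(a,b)_5: α=4, u≡4; β=2, v≡3 (mod 5); (4|5)=+1, (3|5)=-1; sign (−1)^0·+1^2·-1^4 = +1.
(a,b)_3: α=-2, u≡1; β=-6, v≡1 (mod 3); (1|3)=+1, (1|3)=+1; sign (−1)^0·+1^-6·+1^-2 = +1.
(a,b)_31: α=1, u≡19; β=0, v≡26 (mod 31); (19|31)=+1, (26|31)=-1; sign (−1)^0·+1^0·-1^1 = -1.
(a,b)_2: α=4, β=8; u≡7, v≡5 (mod 8); ε(u)ε(v)=1·0, αω(v)=4·1, βω(u)=8·0; sum ≡ 0  ⇒  +1.
(a,b)_∞: sgn(-3689)=−, sgn(13)=+, so +1.
(a,b)_17: α=-1, u≡1; β=0, v≡1 (mod 17); (1|17)=+1, (1|17)=+1; sign (−1)^0·+1^0·+1^-1 = +1.
|Ram(-3689, 13)| = 2, even; anisotropic at {7, 31}.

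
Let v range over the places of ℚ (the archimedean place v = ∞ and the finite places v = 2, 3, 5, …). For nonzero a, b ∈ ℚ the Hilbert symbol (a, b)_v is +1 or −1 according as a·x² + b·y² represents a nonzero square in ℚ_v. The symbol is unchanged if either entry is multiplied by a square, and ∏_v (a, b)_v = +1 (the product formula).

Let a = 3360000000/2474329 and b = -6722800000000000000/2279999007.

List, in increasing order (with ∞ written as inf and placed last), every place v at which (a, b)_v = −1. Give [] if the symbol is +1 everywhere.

[7, 13]

Mod squares: a ≡ 210, b ≡ -1001. Check v ∈ {∞, 2, 3, 5, 7, 11, 13}.
v=5: a=5^7·(≡2), b=5^14·(≡4) mod 5; (2|5)=-1, (4|5)=+1; (−1)^{7·14·2}·(-1)^14·(+1)^7 = +1.
v=11: a=11^-4·(≡4), b=11^-7·(≡10) mod 11; (4|11)=+1, (10|11)=-1; (−1)^{-4·-7·5}·(+1)^-7·(-1)^-4 = +1.
v=7: a=7^1·(≡1), b=7^5·(≡1) mod 7; (1|7)=+1, (1|7)=+1; (−1)^{1·5·3}·(+1)^5·(+1)^1 = -1.
v=2: v_2(a)=11, v_2(b)=16; units ≡ 1, 7 (mod 8); ε·ε+αω+βω = 0·1+11·0+16·0 ≡ 0  ⇒  (a,b)_2 = +1.
v=13: a=13^-2·(≡2), b=13^-1·(≡4) mod 13; (2|13)=-1, (4|13)=+1; (−1)^{-2·-1·6}·(-1)^-1·(+1)^-2 = -1.
v=∞: 210 > 0 and -1001 < 0  ⇒  (a,b)_∞ = +1.
v=3: a=3^1·(≡1), b=3^-2·(≡1) mod 3; (1|3)=+1, (1|3)=+1; (−1)^{1·-2·1}·(+1)^-2·(+1)^1 = +1.
|Ram(210, -1001)| = 2, even; anisotropic at {7, 13}.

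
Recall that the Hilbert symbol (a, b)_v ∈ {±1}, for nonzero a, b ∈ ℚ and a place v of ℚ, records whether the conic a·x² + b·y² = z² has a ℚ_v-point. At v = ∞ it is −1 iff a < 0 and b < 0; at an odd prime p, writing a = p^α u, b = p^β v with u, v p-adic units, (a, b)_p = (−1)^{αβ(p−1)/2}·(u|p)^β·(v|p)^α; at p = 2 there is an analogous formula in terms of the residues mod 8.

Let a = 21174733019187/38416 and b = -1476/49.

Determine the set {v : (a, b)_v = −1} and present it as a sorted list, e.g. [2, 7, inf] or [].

Mod squares: a ≡ 1763, b ≡ -41. Check v ∈ {∞, 2, 3, 7, 11, 41, 43}.
v=41: a=41^3·(≡36), b=41^1·(≡16) mod 41; (36|41)=+1, (16|41)=+1; (−1)^{3·1·20}·(+1)^1·(+1)^3 = +1.
v=7: a=7^-4·(≡3), b=7^-2·(≡1) mod 7; (3|7)=-1, (1|7)=+1; (−1)^{-4·-2·3}·(-1)^-2·(+1)^-4 = +1.
v=∞: 1763 > 0 and -41 < 0  ⇒  (a,b)_∞ = +1.
v=43: a=43^1·(≡25), b=43^0·(≡12) mod 43; (25|43)=+1, (12|43)=-1; (−1)^{1·0·21}·(+1)^0·(-1)^1 = -1.
v=2: v_2(a)=-4, v_2(b)=2; units ≡ 3, 7 (mod 8); ε·ε+αω+βω = 1·1+-4·0+2·1 ≡ 1  ⇒  (a,b)_2 = -1.
v=3: a=3^10·(≡2), b=3^2·(≡1) mod 3; (2|3)=-1, (1|3)=+1; (−1)^{10·2·1}·(-1)^2·(+1)^10 = +1.
v=11: a=11^2·(≡4), b=11^0·(≡4) mod 11; (4|11)=+1, (4|11)=+1; (−1)^{2·0·5}·(+1)^0·(+1)^2 = +1.
Ram(1763, -41) = {2, 43}; no ℚ_2-point on the conic.

[2, 43]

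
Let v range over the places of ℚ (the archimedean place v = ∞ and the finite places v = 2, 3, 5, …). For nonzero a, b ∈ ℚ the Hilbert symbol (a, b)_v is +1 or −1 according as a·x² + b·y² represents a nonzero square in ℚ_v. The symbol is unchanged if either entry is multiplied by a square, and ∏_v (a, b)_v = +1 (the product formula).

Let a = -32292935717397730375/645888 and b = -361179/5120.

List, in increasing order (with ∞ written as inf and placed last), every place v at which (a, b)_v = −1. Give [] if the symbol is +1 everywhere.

Mod squares: a ≡ -198843645, b ≡ -455. Check v ∈ {∞, 2, 3, 5, 7, 11, 13, 17, 19, 29, 37, 41}.
v=∞: -198843645 < 0 and -455 < 0  ⇒  (a,b)_∞ = -1.
v=5: a=5^3·(≡4), b=5^-1·(≡4) mod 5; (4|5)=+1, (4|5)=+1; (−1)^{3·-1·2}·(+1)^-1·(+1)^3 = +1.
v=41: a=41^1·(≡31), b=41^0·(≡2) mod 41; (31|41)=+1, (2|41)=+1; (−1)^{1·0·20}·(+1)^0·(+1)^1 = +1.
v=7: a=7^7·(≡5), b=7^3·(≡6) mod 7; (5|7)=-1, (6|7)=-1; (−1)^{7·3·3}·(-1)^3·(-1)^7 = -1.
v=13: a=13^1·(≡2), b=13^1·(≡1) mod 13; (2|13)=-1, (1|13)=+1; (−1)^{1·1·6}·(-1)^1·(+1)^1 = -1.
v=2: v_2(a)=-8, v_2(b)=-10; units ≡ 3, 1 (mod 8); ε·ε+αω+βω = 1·0+-8·0+-10·1 ≡ 0  ⇒  (a,b)_2 = +1.
v=19: a=19^1·(≡1), b=19^0·(≡16) mod 19; (1|19)=+1, (16|19)=+1; (−1)^{1·0·9}·(+1)^0·(+1)^1 = +1.
v=11: a=11^3·(≡9), b=11^0·(≡10) mod 11; (9|11)=+1, (10|11)=-1; (−1)^{3·0·5}·(+1)^0·(-1)^3 = -1.
v=17: a=17^1·(≡12), b=17^0·(≡1) mod 17; (12|17)=-1, (1|17)=+1; (−1)^{1·0·8}·(-1)^0·(+1)^1 = +1.
v=3: a=3^-1·(≡2), b=3^4·(≡1) mod 3; (2|3)=-1, (1|3)=+1; (−1)^{-1·4·1}·(-1)^4·(+1)^-1 = +1.
v=37: a=37^2·(≡33), b=37^0·(≡9) mod 37; (33|37)=+1, (9|37)=+1; (−1)^{2·0·18}·(+1)^0·(+1)^2 = +1.
v=29: a=29^-2·(≡12), b=29^0·(≡1) mod 29; (12|29)=-1, (1|29)=+1; (−1)^{-2·0·14}·(-1)^0·(+1)^-2 = +1.
Ram(-198843645, -455) = {7, 11, 13, ∞}; no ℚ_7-point on the conic.

[7, 11, 13, inf]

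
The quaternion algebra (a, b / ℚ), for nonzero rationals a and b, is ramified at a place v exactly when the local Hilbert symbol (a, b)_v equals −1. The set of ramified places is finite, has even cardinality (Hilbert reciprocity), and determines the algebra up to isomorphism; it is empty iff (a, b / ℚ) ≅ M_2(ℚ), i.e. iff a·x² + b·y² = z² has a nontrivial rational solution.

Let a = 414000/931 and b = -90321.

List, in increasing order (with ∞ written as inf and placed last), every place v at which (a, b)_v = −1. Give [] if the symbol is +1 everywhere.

Mod squares: a ≡ 2185, b ≡ -90321. Check v ∈ {∞, 2, 3, 5, 7, 11, 17, 19, 23}.
v=11: a=11^0·(≡10), b=11^1·(≡6) mod 11; (10|11)=-1, (6|11)=-1; (−1)^{0·1·5}·(-1)^1·(-1)^0 = -1.
v=2: v_2(a)=4, v_2(b)=0; units ≡ 1, 7 (mod 8); ε·ε+αω+βω = 0·1+4·0+0·0 ≡ 0  ⇒  (a,b)_2 = +1.
v=23: a=23^1·(≡18), b=23^1·(≡6) mod 23; (18|23)=+1, (6|23)=+1; (−1)^{1·1·11}·(+1)^1·(+1)^1 = -1.
v=17: a=17^0·(≡13), b=17^1·(≡8) mod 17; (13|17)=+1, (8|17)=+1; (−1)^{0·1·8}·(+1)^1·(+1)^0 = +1.
v=5: a=5^3·(≡2), b=5^0·(≡4) mod 5; (2|5)=-1, (4|5)=+1; (−1)^{3·0·2}·(-1)^0·(+1)^3 = +1.
v=19: a=19^-1·(≡6), b=19^0·(≡5) mod 19; (6|19)=+1, (5|19)=+1; (−1)^{-1·0·9}·(+1)^0·(+1)^-1 = +1.
v=∞: 2185 > 0 and -90321 < 0  ⇒  (a,b)_∞ = +1.
v=3: a=3^2·(≡1), b=3^1·(≡1) mod 3; (1|3)=+1, (1|3)=+1; (−1)^{2·1·1}·(+1)^1·(+1)^2 = +1.
v=7: a=7^-2·(≡4), b=7^1·(≡5) mod 7; (4|7)=+1, (5|7)=-1; (−1)^{-2·1·3}·(+1)^1·(-1)^-2 = +1.
Ram(2185, -90321) = {11, 23}; no ℚ_11-point on the conic.

[11, 23]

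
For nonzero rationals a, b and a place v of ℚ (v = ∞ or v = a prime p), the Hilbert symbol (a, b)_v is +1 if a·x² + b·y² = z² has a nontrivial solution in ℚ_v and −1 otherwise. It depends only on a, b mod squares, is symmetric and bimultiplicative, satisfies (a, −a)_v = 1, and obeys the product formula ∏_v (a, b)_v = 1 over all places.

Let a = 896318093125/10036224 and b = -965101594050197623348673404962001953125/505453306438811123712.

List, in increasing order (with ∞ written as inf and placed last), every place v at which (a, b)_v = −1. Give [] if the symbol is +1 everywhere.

[2, 23]

(a, b) ≡ (2821, -189658) mod (ℚ^×)²; places V = {2, 3, 5, 7, 11, 13, 17, 19, 23, 31, ∞}.
(a,b)_11: α=-2, u≡1; β=-6, v≡9 (mod 11); (1|11)=+1, (9|11)=+1; sign (−1)^0·+1^-6·+1^-2 = +1.
(a,b)_13: α=1, u≡12; β=4, v≡3 (mod 13); (12|13)=+1, (3|13)=+1; sign (−1)^0·+1^4·+1^1 = +1.
(a,b)_31: α=3, u≡27; β=9, v≡20 (mod 31); (27|31)=-1, (20|31)=+1; sign (−1)^1·-1^9·+1^3 = +1.
(a,b)_3: α=-4, u≡1; β=-12, v≡2 (mod 3); (1|3)=+1, (2|3)=-1; sign (−1)^0·+1^-12·-1^-4 = +1.
(a,b)_2: α=-10, β=-29; u≡5, v≡3 (mod 8); ε(u)ε(v)=0·1, αω(v)=-10·1, βω(u)=-29·1; sum ≡ 1  ⇒  -1.
(a,b)_17: α=0, u≡2; β=2, v≡3 (mod 17); (2|17)=+1, (3|17)=-1; sign (−1)^0·+1^2·-1^0 = +1.
(a,b)_∞: sgn(2821)=+, sgn(-189658)=−, so +1.
(a,b)_23: α=2, u≡7; β=7, v≡17 (mod 23); (7|23)=-1, (17|23)=-1; sign (−1)^0·-1^7·-1^2 = -1.
(a,b)_5: α=4, u≡1; β=10, v≡3 (mod 5); (1|5)=+1, (3|5)=-1; sign (−1)^0·+1^10·-1^4 = +1.
(a,b)_19: α=0, u≡4; β=1, v≡10 (mod 19); (4|19)=+1, (10|19)=-1; sign (−1)^0·+1^1·-1^0 = +1.
(a,b)_7: α=1, u≡4; β=1, v≡3 (mod 7); (4|7)=+1, (3|7)=-1; sign (−1)^1·+1^1·-1^1 = +1.
|Ram(2821, -189658)| = 2, even; anisotropic at {2, 23}.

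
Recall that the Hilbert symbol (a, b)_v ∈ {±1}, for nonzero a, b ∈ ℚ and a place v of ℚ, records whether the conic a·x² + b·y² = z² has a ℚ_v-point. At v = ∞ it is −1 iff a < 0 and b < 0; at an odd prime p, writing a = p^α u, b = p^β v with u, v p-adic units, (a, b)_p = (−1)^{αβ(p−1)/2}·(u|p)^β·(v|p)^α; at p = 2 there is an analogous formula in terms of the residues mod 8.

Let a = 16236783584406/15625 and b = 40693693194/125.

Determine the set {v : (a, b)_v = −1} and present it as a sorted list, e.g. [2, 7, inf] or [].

[2, 3, 19, 43]

Mod squares: a ≡ 86, b ≡ 171570. Check v ∈ {∞, 2, 3, 5, 7, 11, 19, 43}.
v=11: a=11^4·(≡1), b=11^4·(≡5) mod 11; (1|11)=+1, (5|11)=+1; (−1)^{4·4·5}·(+1)^4·(+1)^4 = +1.
v=3: a=3^6·(≡2), b=3^5·(≡1) mod 3; (2|3)=-1, (1|3)=+1; (−1)^{6·5·1}·(-1)^5·(+1)^6 = -1.
v=7: a=7^2·(≡4), b=7^1·(≡3) mod 7; (4|7)=+1, (3|7)=-1; (−1)^{2·1·3}·(+1)^1·(-1)^2 = +1.
v=43: a=43^1·(≡2), b=43^1·(≡28) mod 43; (2|43)=-1, (28|43)=-1; (−1)^{1·1·21}·(-1)^1·(-1)^1 = -1.
v=2: v_2(a)=1, v_2(b)=1; units ≡ 3, 1 (mod 8); ε·ε+αω+βω = 1·0+1·0+1·1 ≡ 1  ⇒  (a,b)_2 = -1.
v=19: a=19^2·(≡13), b=19^1·(≡5) mod 19; (13|19)=-1, (5|19)=+1; (−1)^{2·1·9}·(-1)^1·(+1)^2 = -1.
v=5: a=5^-6·(≡1), b=5^-3·(≡4) mod 5; (1|5)=+1, (4|5)=+1; (−1)^{-6·-3·2}·(+1)^-3·(+1)^-6 = +1.
v=∞: 86 > 0 and 171570 > 0  ⇒  (a,b)_∞ = +1.
|Ram(86, 171570)| = 4, even; anisotropic at {2, 3, 19, 43}.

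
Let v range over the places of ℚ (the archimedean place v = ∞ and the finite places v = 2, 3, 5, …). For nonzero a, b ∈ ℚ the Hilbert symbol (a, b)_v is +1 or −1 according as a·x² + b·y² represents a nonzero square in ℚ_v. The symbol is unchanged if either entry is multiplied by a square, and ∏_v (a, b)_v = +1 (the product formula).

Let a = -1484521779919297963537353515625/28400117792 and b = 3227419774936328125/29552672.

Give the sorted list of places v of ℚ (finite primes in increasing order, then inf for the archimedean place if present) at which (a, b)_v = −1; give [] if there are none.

(a, b) ≡ (-5521362, 74) mod (ℚ^×)²; places V = {2, 3, 5, 7, 11, 17, 19, 31, 37, ∞}.
(a,b)_2: α=-5, β=-5; u≡7, v≡5 (mod 8); ε(u)ε(v)=1·0, αω(v)=-5·1, βω(u)=-5·0; sum ≡ 1  ⇒  -1.
(a,b)_17: α=5, u≡2; β=2, v≡7 (mod 17); (2|17)=+1, (7|17)=-1; sign (−1)^0·+1^2·-1^5 = -1.
(a,b)_11: α=3, u≡7; β=2, v≡6 (mod 11); (7|11)=-1, (6|11)=-1; sign (−1)^0·-1^2·-1^3 = -1.
(a,b)_5: α=12, u≡3; β=8, v≡1 (mod 5); (3|5)=-1, (1|5)=+1; sign (−1)^0·-1^8·+1^12 = +1.
(a,b)_37: α=3, u≡6; β=1, v≡20 (mod 37); (6|37)=-1, (20|37)=-1; sign (−1)^0·-1^1·-1^3 = +1.
(a,b)_∞: sgn(-5521362)=−, sgn(74)=+, so +1.
(a,b)_7: α=3, u≡4; β=2, v≡4 (mod 7); (4|7)=+1, (4|7)=+1; sign (−1)^0·+1^2·+1^3 = +1.
(a,b)_19: α=3, u≡7; β=4, v≡4 (mod 19); (7|19)=+1, (4|19)=+1; sign (−1)^0·+1^4·+1^3 = +1.
(a,b)_3: α=3, u≡1; β=0, v≡2 (mod 3); (1|3)=+1, (2|3)=-1; sign (−1)^0·+1^0·-1^3 = -1.
(a,b)_31: α=-6, u≡11; β=-4, v≡22 (mod 31); (11|31)=-1, (22|31)=-1; sign (−1)^0·-1^-4·-1^-6 = +1.
Ram(-5521362, 74) = {2, 3, 11, 17}; no ℚ_2-point on the conic.

[2, 3, 11, 17]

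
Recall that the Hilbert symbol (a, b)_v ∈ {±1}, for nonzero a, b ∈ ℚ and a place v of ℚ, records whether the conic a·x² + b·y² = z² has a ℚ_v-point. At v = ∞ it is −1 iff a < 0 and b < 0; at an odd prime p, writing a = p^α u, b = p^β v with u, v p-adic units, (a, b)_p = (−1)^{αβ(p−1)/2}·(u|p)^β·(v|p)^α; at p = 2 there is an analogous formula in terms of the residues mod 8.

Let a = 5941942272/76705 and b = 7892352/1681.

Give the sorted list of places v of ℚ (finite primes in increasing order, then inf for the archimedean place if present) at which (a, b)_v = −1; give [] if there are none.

(a, b) ≡ (211990, 13702) mod (ℚ^×)²; places V = {2, 3, 5, 7, 13, 17, 23, 29, 31, 41, 43, ∞}.
(a,b)_3: α=4, u≡1; β=2, v≡1 (mod 3); (1|3)=+1, (1|3)=+1; sign (−1)^0·+1^2·+1^4 = +1.
(a,b)_41: α=0, u≡5; β=-2, v≡16 (mod 41); (5|41)=+1, (16|41)=+1; sign (−1)^0·+1^-2·+1^0 = +1.
(a,b)_43: α=1, u≡26; β=0, v≡33 (mod 43); (26|43)=-1, (33|43)=-1; sign (−1)^0·-1^0·-1^1 = -1.
(a,b)_17: α=1, u≡15; β=1, v≡7 (mod 17); (15|17)=+1, (7|17)=-1; sign (−1)^0·+1^1·-1^1 = -1.
(a,b)_13: α=0, u≡9; β=1, v≡1 (mod 13); (9|13)=+1, (1|13)=+1; sign (−1)^0·+1^1·+1^0 = +1.
(a,b)_31: α=0, u≡23; β=1, v≡25 (mod 31); (23|31)=-1, (25|31)=+1; sign (−1)^0·-1^1·+1^0 = -1.
(a,b)_5: α=-1, u≡2; β=0, v≡2 (mod 5); (2|5)=-1, (2|5)=-1; sign (−1)^0·-1^0·-1^-1 = -1.
(a,b)_7: α=2, u≡1; β=0, v≡6 (mod 7); (1|7)=+1, (6|7)=-1; sign (−1)^0·+1^0·-1^2 = +1.
(a,b)_29: α=-1, u≡15; β=0, v≡27 (mod 29); (15|29)=-1, (27|29)=-1; sign (−1)^0·-1^0·-1^-1 = -1.
(a,b)_2: α=11, β=7; u≡3, v≡3 (mod 8); ε(u)ε(v)=1·1, αω(v)=11·1, βω(u)=7·1; sum ≡ 1  ⇒  -1.
(a,b)_23: α=-2, u≡17; β=0, v≡20 (mod 23); (17|23)=-1, (20|23)=-1; sign (−1)^0·-1^0·-1^-2 = +1.
(a,b)_∞: sgn(211990)=+, sgn(13702)=+, so +1.
Ram(211990, 13702) = {2, 5, 17, 29, 31, 43}; no ℚ_2-point on the conic.

[2, 5, 17, 29, 31, 43]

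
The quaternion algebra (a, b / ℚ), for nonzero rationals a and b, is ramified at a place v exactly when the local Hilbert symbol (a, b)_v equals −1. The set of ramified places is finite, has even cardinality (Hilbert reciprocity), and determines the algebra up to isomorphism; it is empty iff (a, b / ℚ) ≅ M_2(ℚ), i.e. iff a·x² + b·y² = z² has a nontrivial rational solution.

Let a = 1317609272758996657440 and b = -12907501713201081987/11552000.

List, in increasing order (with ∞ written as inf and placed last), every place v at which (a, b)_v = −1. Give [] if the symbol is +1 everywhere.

[3, 7]

Mod squares: a ≡ 4290, b ≡ -15015. Check v ∈ {∞, 2, 3, 5, 7, 11, 13, 19, 29}.
v=11: a=11^3·(≡9), b=11^1·(≡8) mod 11; (9|11)=+1, (8|11)=-1; (−1)^{3·1·5}·(+1)^1·(-1)^3 = +1.
v=13: a=13^9·(≡8), b=13^7·(≡6) mod 13; (8|13)=-1, (6|13)=-1; (−1)^{9·7·6}·(-1)^7·(-1)^9 = +1.
v=19: a=19^0·(≡15), b=19^-2·(≡14) mod 19; (15|19)=-1, (14|19)=-1; (−1)^{0·-2·9}·(-1)^-2·(-1)^0 = +1.
v=∞: 4290 > 0 and -15015 < 0  ⇒  (a,b)_∞ = +1.
v=2: v_2(a)=5, v_2(b)=-8; units ≡ 1, 1 (mod 8); ε·ε+αω+βω = 0·0+5·0+-8·0 ≡ 0  ⇒  (a,b)_2 = +1.
v=3: a=3^5·(≡2), b=3^3·(≡2) mod 3; (2|3)=-1, (2|3)=-1; (−1)^{5·3·1}·(-1)^3·(-1)^5 = -1.
v=7: a=7^4·(≡5), b=7^7·(≡2) mod 7; (5|7)=-1, (2|7)=+1; (−1)^{4·7·3}·(-1)^7·(+1)^4 = -1.
v=29: a=29^0·(≡2), b=29^2·(≡16) mod 29; (2|29)=-1, (16|29)=+1; (−1)^{0·2·14}·(-1)^2·(+1)^0 = +1.
v=5: a=5^1·(≡3), b=5^-3·(≡3) mod 5; (3|5)=-1, (3|5)=-1; (−1)^{1·-3·2}·(-1)^-3·(-1)^1 = +1.
Ram(4290, -15015) = {3, 7}; no ℚ_3-point on the conic.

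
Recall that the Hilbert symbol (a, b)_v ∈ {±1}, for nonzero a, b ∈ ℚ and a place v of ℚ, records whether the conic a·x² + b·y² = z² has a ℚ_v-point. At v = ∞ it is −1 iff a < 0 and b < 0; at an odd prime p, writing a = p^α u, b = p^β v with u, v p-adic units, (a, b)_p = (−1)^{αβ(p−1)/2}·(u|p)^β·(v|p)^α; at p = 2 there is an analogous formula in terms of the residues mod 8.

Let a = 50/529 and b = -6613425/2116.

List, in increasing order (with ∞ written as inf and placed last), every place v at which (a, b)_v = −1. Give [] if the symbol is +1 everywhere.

[13, 19]

(a, b) ≡ (2, -29393) mod (ℚ^×)²; places V = {2, 3, 5, 7, 13, 17, 19, 23, ∞}.
(a,b)_17: α=0, u≡8; β=1, v≡11 (mod 17); (8|17)=+1, (11|17)=-1; sign (−1)^0·+1^1·-1^0 = +1.
(a,b)_2: α=1, β=-2; u≡1, v≡7 (mod 8); ε(u)ε(v)=0·1, αω(v)=1·0, βω(u)=-2·0; sum ≡ 0  ⇒  +1.
(a,b)_23: α=-2, u≡4; β=-2, v≡16 (mod 23); (4|23)=+1, (16|23)=+1; sign (−1)^0·+1^-2·+1^-2 = +1.
(a,b)_5: α=2, u≡3; β=2, v≡3 (mod 5); (3|5)=-1, (3|5)=-1; sign (−1)^0·-1^2·-1^2 = +1.
(a,b)_19: α=0, u≡15; β=1, v≡17 (mod 19); (15|19)=-1, (17|19)=+1; sign (−1)^0·-1^1·+1^0 = -1.
(a,b)_13: α=0, u≡7; β=1, v≡3 (mod 13); (7|13)=-1, (3|13)=+1; sign (−1)^0·-1^1·+1^0 = -1.
(a,b)_7: α=0, u≡2; β=1, v≡4 (mod 7); (2|7)=+1, (4|7)=+1; sign (−1)^0·+1^1·+1^0 = +1.
(a,b)_3: α=0, u≡2; β=2, v≡1 (mod 3); (2|3)=-1, (1|3)=+1; sign (−1)^0·-1^2·+1^0 = +1.
(a,b)_∞: sgn(2)=+, sgn(-29393)=−, so +1.
Ram(2, -29393) = {13, 19}; no ℚ_13-point on the conic.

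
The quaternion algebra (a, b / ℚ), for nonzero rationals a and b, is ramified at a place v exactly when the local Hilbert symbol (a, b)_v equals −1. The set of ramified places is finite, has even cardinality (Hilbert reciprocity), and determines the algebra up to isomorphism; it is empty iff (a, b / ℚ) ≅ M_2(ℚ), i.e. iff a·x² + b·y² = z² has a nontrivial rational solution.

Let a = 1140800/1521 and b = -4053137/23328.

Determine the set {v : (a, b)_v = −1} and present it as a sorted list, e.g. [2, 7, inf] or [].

(a, b) ≡ (713, -66994) mod (ℚ^×)²; places V = {2, 3, 5, 11, 13, 19, 23, 31, 41, 43, ∞}.
(a,b)_31: α=1, u≡17; β=0, v≡9 (mod 31); (17|31)=-1, (9|31)=+1; sign (−1)^0·-1^0·+1^1 = +1.
(a,b)_∞: sgn(713)=+, sgn(-66994)=−, so +1.
(a,b)_5: α=2, u≡2; β=0, v≡1 (mod 5); (2|5)=-1, (1|5)=+1; sign (−1)^0·-1^0·+1^2 = +1.
(a,b)_19: α=0, u≡2; β=1, v≡12 (mod 19); (2|19)=-1, (12|19)=-1; sign (−1)^0·-1^1·-1^0 = -1.
(a,b)_13: α=-2, u≡7; β=0, v≡7 (mod 13); (7|13)=-1, (7|13)=-1; sign (−1)^0·-1^0·-1^-2 = +1.
(a,b)_11: α=0, u≡4; β=2, v≡8 (mod 11); (4|11)=+1, (8|11)=-1; sign (−1)^0·+1^2·-1^0 = +1.
(a,b)_23: α=1, u≡4; β=0, v≡14 (mod 23); (4|23)=+1, (14|23)=-1; sign (−1)^0·+1^0·-1^1 = -1.
(a,b)_41: α=0, u≡4; β=1, v≡6 (mod 41); (4|41)=+1, (6|41)=-1; sign (−1)^0·+1^1·-1^0 = +1.
(a,b)_43: α=0, u≡6; β=1, v≡37 (mod 43); (6|43)=+1, (37|43)=-1; sign (−1)^0·+1^1·-1^0 = +1.
(a,b)_3: α=-2, u≡2; β=-6, v≡2 (mod 3); (2|3)=-1, (2|3)=-1; sign (−1)^0·-1^-6·-1^-2 = +1.
(a,b)_2: α=6, β=-5; u≡1, v≡7 (mod 8); ε(u)ε(v)=0·1, αω(v)=6·0, βω(u)=-5·0; sum ≡ 0  ⇒  +1.
|Ram(713, -66994)| = 2, even; anisotropic at {19, 23}.

[19, 23]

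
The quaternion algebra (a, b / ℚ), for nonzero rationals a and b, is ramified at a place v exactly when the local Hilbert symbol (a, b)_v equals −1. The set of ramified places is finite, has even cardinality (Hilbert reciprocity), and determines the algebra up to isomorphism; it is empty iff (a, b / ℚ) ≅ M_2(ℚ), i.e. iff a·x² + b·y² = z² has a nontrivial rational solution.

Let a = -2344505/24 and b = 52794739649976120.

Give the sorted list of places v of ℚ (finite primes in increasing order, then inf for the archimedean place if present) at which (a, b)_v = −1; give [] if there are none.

(a, b) ≡ (-14067030, 6670) mod (ℚ^×)²; places V = {2, 3, 5, 19, 23, 29, 37, ∞}.
(a,b)_∞: sgn(-14067030)=−, sgn(6670)=+, so +1.
(a,b)_29: α=1, u≡16; β=3, v≡12 (mod 29); (16|29)=+1, (12|29)=-1; sign (−1)^0·+1^3·-1^1 = -1.
(a,b)_5: α=1, u≡1; β=1, v≡4 (mod 5); (1|5)=+1, (4|5)=+1; sign (−1)^0·+1^1·+1^1 = +1.
(a,b)_37: α=1, u≡13; β=2, v≡16 (mod 37); (13|37)=-1, (16|37)=+1; sign (−1)^0·-1^2·+1^1 = +1.
(a,b)_3: α=-1, u≡2; β=2, v≡1 (mod 3); (2|3)=-1, (1|3)=+1; sign (−1)^0·-1^2·+1^-1 = +1.
(a,b)_23: α=1, u≡1; β=3, v≡22 (mod 23); (1|23)=+1, (22|23)=-1; sign (−1)^1·+1^3·-1^1 = +1.
(a,b)_19: α=1, u≡2; β=2, v≡11 (mod 19); (2|19)=-1, (11|19)=+1; sign (−1)^0·-1^2·+1^1 = +1.
(a,b)_2: α=-3, β=3; u≡5, v≡7 (mod 8); ε(u)ε(v)=0·1, αω(v)=-3·0, βω(u)=3·1; sum ≡ 1  ⇒  -1.
|Ram(-14067030, 6670)| = 2, even; anisotropic at {2, 29}.

[2, 29]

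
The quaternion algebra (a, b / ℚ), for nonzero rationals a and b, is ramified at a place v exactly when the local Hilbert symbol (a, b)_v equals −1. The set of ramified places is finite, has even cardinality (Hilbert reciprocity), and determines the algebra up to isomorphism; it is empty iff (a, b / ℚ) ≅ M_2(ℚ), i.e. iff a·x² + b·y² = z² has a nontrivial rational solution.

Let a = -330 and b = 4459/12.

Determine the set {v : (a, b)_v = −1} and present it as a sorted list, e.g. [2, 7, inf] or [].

[3, 5, 7, 13]

Mod squares: a ≡ -330, b ≡ 273. Check v ∈ {∞, 2, 3, 5, 7, 11, 13}.
v=7: a=7^0·(≡6), b=7^3·(≡4) mod 7; (6|7)=-1, (4|7)=+1; (−1)^{0·3·3}·(-1)^3·(+1)^0 = -1.
v=2: v_2(a)=1, v_2(b)=-2; units ≡ 3, 1 (mod 8); ε·ε+αω+βω = 1·0+1·0+-2·1 ≡ 0  ⇒  (a,b)_2 = +1.
v=∞: -330 < 0 and 273 > 0  ⇒  (a,b)_∞ = +1.
v=5: a=5^1·(≡4), b=5^0·(≡2) mod 5; (4|5)=+1, (2|5)=-1; (−1)^{1·0·2}·(+1)^0·(-1)^1 = -1.
v=3: a=3^1·(≡1), b=3^-1·(≡1) mod 3; (1|3)=+1, (1|3)=+1; (−1)^{1·-1·1}·(+1)^-1·(+1)^1 = -1.
v=11: a=11^1·(≡3), b=11^0·(≡4) mod 11; (3|11)=+1, (4|11)=+1; (−1)^{1·0·5}·(+1)^0·(+1)^1 = +1.
v=13: a=13^0·(≡8), b=13^1·(≡8) mod 13; (8|13)=-1, (8|13)=-1; (−1)^{0·1·6}·(-1)^1·(-1)^0 = -1.
Ram(-330, 273) = {3, 5, 7, 13}; no ℚ_3-point on the conic.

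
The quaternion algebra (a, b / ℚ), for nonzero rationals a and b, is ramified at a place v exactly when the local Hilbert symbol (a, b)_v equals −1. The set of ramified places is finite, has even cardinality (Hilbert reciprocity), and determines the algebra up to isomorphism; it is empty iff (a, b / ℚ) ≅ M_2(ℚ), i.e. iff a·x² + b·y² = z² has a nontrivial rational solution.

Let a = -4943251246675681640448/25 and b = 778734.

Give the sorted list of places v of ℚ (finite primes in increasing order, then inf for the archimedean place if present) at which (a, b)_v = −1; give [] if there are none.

[2, 23]

(a, b) ≡ (-418, 9614) mod (ℚ^×)²; places V = {2, 3, 5, 11, 19, 23, ∞}.
(a,b)_2: α=15, β=1; u≡7, v≡7 (mod 8); ε(u)ε(v)=1·1, αω(v)=15·0, βω(u)=1·0; sum ≡ 1  ⇒  -1.
(a,b)_5: α=-2, u≡2; β=0, v≡4 (mod 5); (2|5)=-1, (4|5)=+1; sign (−1)^0·-1^0·+1^-2 = +1.
(a,b)_19: α=3, u≡16; β=1, v≡3 (mod 19); (16|19)=+1, (3|19)=-1; sign (−1)^1·+1^1·-1^3 = +1.
(a,b)_11: α=3, u≡2; β=1, v≡9 (mod 11); (2|11)=-1, (9|11)=+1; sign (−1)^1·-1^1·+1^3 = +1.
(a,b)_3: α=10, u≡2; β=4, v≡2 (mod 3); (2|3)=-1, (2|3)=-1; sign (−1)^0·-1^4·-1^10 = +1.
(a,b)_∞: sgn(-418)=−, sgn(9614)=+, so +1.
(a,b)_23: α=4, u≡17; β=1, v≡2 (mod 23); (17|23)=-1, (2|23)=+1; sign (−1)^0·-1^1·+1^4 = -1.
(-418, 9614 / ℚ) ramifies at {2, 23}: a division algebra.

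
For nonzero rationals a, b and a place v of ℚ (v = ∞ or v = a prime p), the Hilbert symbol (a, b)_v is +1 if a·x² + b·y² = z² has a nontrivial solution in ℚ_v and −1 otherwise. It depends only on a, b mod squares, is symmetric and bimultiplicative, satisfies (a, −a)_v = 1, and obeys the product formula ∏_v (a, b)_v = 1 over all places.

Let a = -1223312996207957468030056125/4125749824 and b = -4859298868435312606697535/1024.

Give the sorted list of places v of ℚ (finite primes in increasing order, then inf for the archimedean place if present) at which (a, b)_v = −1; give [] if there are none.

[3, 5, 11, 23, 29, inf]

(a, b) ≡ (-62205, -1870935) mod (ℚ^×)²; places V = {2, 3, 5, 7, 11, 13, 17, 23, 29, 31, 37, ∞}.
(a,b)_2: α=-6, β=-10; u≡3, v≡1 (mod 8); ε(u)ε(v)=1·0, αω(v)=-6·0, βω(u)=-10·1; sum ≡ 0  ⇒  +1.
(a,b)_17: α=2, u≡4; β=3, v≡3 (mod 17); (4|17)=+1, (3|17)=-1; sign (−1)^0·+1^3·-1^2 = +1.
(a,b)_37: α=-2, u≡32; β=0, v≡33 (mod 37); (32|37)=-1, (33|37)=+1; sign (−1)^0·-1^0·+1^-2 = +1.
(a,b)_11: α=1, u≡8; β=1, v≡7 (mod 11); (8|11)=-1, (7|11)=-1; sign (−1)^1·-1^1·-1^1 = -1.
(a,b)_3: α=17, u≡1; β=1, v≡1 (mod 3); (1|3)=+1, (1|3)=+1; sign (−1)^1·+1^1·+1^17 = -1.
(a,b)_31: α=-2, u≡13; β=0, v≡7 (mod 31); (13|31)=-1, (7|31)=+1; sign (−1)^0·-1^0·+1^-2 = +1.
(a,b)_7: α=-2, u≡1; β=0, v≡2 (mod 7); (1|7)=+1, (2|7)=+1; sign (−1)^0·+1^0·+1^-2 = +1.
(a,b)_∞: sgn(-62205)=−, sgn(-1870935)=−, so -1.
(a,b)_13: α=3, u≡9; β=4, v≡9 (mod 13); (9|13)=+1, (9|13)=+1; sign (−1)^0·+1^4·+1^3 = +1.
(a,b)_5: α=3, u≡4; β=1, v≡2 (mod 5); (4|5)=+1, (2|5)=-1; sign (−1)^0·+1^1·-1^3 = -1.
(a,b)_29: α=5, u≡24; β=7, v≡15 (mod 29); (24|29)=+1, (15|29)=-1; sign (−1)^0·+1^7·-1^5 = -1.
(a,b)_23: α=2, u≡17; β=3, v≡1 (mod 23); (17|23)=-1, (1|23)=+1; sign (−1)^0·-1^3·+1^2 = -1.
|Ram(-62205, -1870935)| = 6, even; anisotropic at {3, 5, 11, 23, 29, ∞}.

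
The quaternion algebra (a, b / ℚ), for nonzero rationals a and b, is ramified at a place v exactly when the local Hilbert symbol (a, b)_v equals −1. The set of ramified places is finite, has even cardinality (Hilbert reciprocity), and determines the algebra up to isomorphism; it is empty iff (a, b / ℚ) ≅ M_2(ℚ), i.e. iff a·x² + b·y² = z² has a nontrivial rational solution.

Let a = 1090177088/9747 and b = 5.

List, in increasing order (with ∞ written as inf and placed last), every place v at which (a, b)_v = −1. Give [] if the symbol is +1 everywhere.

Mod squares: a ≡ 51, b ≡ 5. Check v ∈ {∞, 2, 3, 5, 7, 11, 13, 17, 19}.
v=5: a=5^0·(≡4), b=5^1·(≡1) mod 5; (4|5)=+1, (1|5)=+1; (−1)^{0·1·2}·(+1)^1·(+1)^0 = +1.
v=17: a=17^1·(≡3), b=17^0·(≡5) mod 17; (3|17)=-1, (5|17)=-1; (−1)^{1·0·8}·(-1)^0·(-1)^1 = -1.
v=2: v_2(a)=6, v_2(b)=0; units ≡ 3, 5 (mod 8); ε·ε+αω+βω = 1·0+6·1+0·1 ≡ 0  ⇒  (a,b)_2 = +1.
v=3: a=3^-3·(≡2), b=3^0·(≡2) mod 3; (2|3)=-1, (2|3)=-1; (−1)^{-3·0·1}·(-1)^0·(-1)^-3 = -1.
v=11: a=11^2·(≡2), b=11^0·(≡5) mod 11; (2|11)=-1, (5|11)=+1; (−1)^{2·0·5}·(-1)^0·(+1)^2 = +1.
v=7: a=7^2·(≡2), b=7^0·(≡5) mod 7; (2|7)=+1, (5|7)=-1; (−1)^{2·0·3}·(+1)^0·(-1)^2 = +1.
v=13: a=13^2·(≡10), b=13^0·(≡5) mod 13; (10|13)=+1, (5|13)=-1; (−1)^{2·0·6}·(+1)^0·(-1)^2 = +1.
v=19: a=19^-2·(≡13), b=19^0·(≡5) mod 19; (13|19)=-1, (5|19)=+1; (−1)^{-2·0·9}·(-1)^0·(+1)^-2 = +1.
v=∞: 51 > 0 and 5 > 0  ⇒  (a,b)_∞ = +1.
(51, 5 / ℚ) ramifies at {3, 17}: a division algebra.

[3, 17]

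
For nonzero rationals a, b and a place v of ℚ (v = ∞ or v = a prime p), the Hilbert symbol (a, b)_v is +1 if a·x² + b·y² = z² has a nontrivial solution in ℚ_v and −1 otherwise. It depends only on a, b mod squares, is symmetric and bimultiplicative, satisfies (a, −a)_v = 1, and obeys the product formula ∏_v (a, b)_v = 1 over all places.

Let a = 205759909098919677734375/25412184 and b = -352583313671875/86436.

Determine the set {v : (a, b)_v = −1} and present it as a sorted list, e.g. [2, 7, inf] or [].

[2, 3, 11, 13]

(a, b) ≡ (858, -187) mod (ℚ^×)²; places V = {2, 3, 5, 7, 11, 13, 17, ∞}.
(a,b)_11: α=1, u≡5; β=1, v≡9 (mod 11); (5|11)=+1, (9|11)=+1; sign (−1)^1·+1^1·+1^1 = -1.
(a,b)_17: α=2, u≡9; β=1, v≡5 (mod 17); (9|17)=+1, (5|17)=-1; sign (−1)^0·+1^1·-1^2 = +1.
(a,b)_3: α=-3, u≡1; β=-2, v≡2 (mod 3); (1|3)=+1, (2|3)=-1; sign (−1)^0·+1^-2·-1^-3 = -1.
(a,b)_∞: sgn(858)=+, sgn(-187)=−, so +1.
(a,b)_2: α=-3, β=-2; u≡5, v≡5 (mod 8); ε(u)ε(v)=0·0, αω(v)=-3·1, βω(u)=-2·1; sum ≡ 1  ⇒  -1.
(a,b)_5: α=14, u≡3; β=8, v≡2 (mod 5); (3|5)=-1, (2|5)=-1; sign (−1)^0·-1^8·-1^14 = +1.
(a,b)_13: α=9, u≡9; β=6, v≡5 (mod 13); (9|13)=+1, (5|13)=-1; sign (−1)^0·+1^6·-1^9 = -1.
(a,b)_7: α=-6, u≡4; β=-4, v≡1 (mod 7); (4|7)=+1, (1|7)=+1; sign (−1)^0·+1^-4·+1^-6 = +1.
(858, -187 / ℚ) ramifies at {2, 3, 11, 13}: a division algebra.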